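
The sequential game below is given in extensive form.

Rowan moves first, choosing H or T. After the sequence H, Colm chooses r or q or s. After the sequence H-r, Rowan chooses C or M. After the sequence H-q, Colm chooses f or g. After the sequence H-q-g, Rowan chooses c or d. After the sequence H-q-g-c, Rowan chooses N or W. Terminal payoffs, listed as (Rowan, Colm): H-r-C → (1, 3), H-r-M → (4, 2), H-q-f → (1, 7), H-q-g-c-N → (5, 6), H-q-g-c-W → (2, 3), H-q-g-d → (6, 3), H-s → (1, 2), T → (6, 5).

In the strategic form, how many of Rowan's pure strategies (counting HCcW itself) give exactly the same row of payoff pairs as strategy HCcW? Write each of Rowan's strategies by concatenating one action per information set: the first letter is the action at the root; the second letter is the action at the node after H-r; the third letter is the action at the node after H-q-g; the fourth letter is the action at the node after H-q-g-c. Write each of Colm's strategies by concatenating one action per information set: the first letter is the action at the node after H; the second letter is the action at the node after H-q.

Row for HCcW (columns rf, rg, qf, qg, sf, sg): (1,3) (1,3) (1,7) (2,3) (1,2) (1,2).
Every one of Rowan's information sets is on the play path for some reply by Colm when Rowan follows HCcW.
Changing the action at any of them therefore changes at least one column, so only HCcW itself gives this row.

1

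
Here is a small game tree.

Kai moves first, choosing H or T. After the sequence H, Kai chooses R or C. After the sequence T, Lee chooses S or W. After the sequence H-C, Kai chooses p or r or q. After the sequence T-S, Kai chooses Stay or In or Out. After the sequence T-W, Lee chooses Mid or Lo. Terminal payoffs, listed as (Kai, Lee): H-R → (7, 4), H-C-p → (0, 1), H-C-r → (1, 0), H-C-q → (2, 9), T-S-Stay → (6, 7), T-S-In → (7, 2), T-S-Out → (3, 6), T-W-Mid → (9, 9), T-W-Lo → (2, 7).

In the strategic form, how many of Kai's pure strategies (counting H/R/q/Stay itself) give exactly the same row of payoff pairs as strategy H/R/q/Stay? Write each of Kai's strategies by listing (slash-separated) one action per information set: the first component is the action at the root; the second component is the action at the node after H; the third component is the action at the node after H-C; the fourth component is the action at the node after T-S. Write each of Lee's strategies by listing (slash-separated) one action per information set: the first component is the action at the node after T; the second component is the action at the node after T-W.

9

Row for H/R/q/Stay (columns S/Mid, S/Lo, W/Mid, W/Lo): (7,4) (7,4) (7,4) (7,4).
Under H/R/q/Stay, Kai's choice at the node after H-C and at the node after T-S can never be reached regardless of what Lee does, so varying those choices leaves every outcome unchanged.
Holding the reachable choices fixed and varying the unreachable ones freely already gives 3 × 3 = 9 equivalent strategies.
No other strategy reproduces this row, so those 9 are the full class: H/R/p/Stay, H/R/p/In, H/R/p/Out, H/R/r/Stay, H/R/r/In, H/R/r/Out, H/R/q/Stay, H/R/q/In, H/R/q/Out.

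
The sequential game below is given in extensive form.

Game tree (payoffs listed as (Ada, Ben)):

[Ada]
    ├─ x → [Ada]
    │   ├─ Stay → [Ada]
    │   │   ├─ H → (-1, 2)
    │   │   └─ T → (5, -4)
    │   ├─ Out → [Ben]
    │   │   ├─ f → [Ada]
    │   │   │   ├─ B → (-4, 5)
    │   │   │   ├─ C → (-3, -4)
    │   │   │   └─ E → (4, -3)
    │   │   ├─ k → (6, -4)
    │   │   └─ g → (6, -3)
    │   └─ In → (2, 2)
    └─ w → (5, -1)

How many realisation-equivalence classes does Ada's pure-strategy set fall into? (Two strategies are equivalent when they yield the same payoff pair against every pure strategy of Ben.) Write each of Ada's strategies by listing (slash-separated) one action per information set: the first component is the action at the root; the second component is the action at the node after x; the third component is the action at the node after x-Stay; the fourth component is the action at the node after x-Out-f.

7

Ada has 36 pure strategies: x/Stay/H/B, x/Stay/H/C, x/Stay/H/E, x/Stay/T/B, x/Stay/T/C, x/Stay/T/E, x/Out/H/B, x/Out/H/C, x/Out/H/E, x/Out/T/B, x/Out/T/C, x/Out/T/E, x/In/H/B, x/In/H/C, x/In/H/E, x/In/T/B, x/In/T/C, x/In/T/E, w/Stay/H/B, w/Stay/H/C, w/Stay/H/E, w/Stay/T/B, w/Stay/T/C, w/Stay/T/E, w/Out/H/B, w/Out/H/C, w/Out/H/E, w/Out/T/B, w/Out/T/C, w/Out/T/E, w/In/H/B, w/In/H/C, w/In/H/E, w/In/T/B, w/In/T/C, w/In/T/E. Columns: f, k, g.
{x/Stay/H/B, x/Stay/H/C, x/Stay/H/E} → row (-1,2) (-1,2) (-1,2)
{x/Stay/T/B, x/Stay/T/C, x/Stay/T/E} → row (5,-4) (5,-4) (5,-4)
{x/Out/H/B, x/Out/T/B} → row (-4,5) (6,-4) (6,-3)
{x/Out/H/C, x/Out/T/C} → row (-3,-4) (6,-4) (6,-3)
{x/Out/H/E, x/Out/T/E} → row (4,-3) (6,-4) (6,-3)
{x/In/H/B, x/In/H/C, x/In/H/E, x/In/T/B, x/In/T/C, x/In/T/E} → row (2,2) (2,2) (2,2)
{w/Stay/H/B, w/Stay/H/C, w/Stay/H/E, w/Stay/T/B, w/Stay/T/C, w/Stay/T/E, w/Out/H/B, w/Out/H/C, w/Out/H/E, w/Out/T/B, w/Out/T/C, w/Out/T/E, w/In/H/B, w/In/H/C, w/In/H/E, w/In/T/B, w/In/T/C, w/In/T/E} → row (5,-1) (5,-1) (5,-1)
That's 7 distinct rows out of 36 strategies.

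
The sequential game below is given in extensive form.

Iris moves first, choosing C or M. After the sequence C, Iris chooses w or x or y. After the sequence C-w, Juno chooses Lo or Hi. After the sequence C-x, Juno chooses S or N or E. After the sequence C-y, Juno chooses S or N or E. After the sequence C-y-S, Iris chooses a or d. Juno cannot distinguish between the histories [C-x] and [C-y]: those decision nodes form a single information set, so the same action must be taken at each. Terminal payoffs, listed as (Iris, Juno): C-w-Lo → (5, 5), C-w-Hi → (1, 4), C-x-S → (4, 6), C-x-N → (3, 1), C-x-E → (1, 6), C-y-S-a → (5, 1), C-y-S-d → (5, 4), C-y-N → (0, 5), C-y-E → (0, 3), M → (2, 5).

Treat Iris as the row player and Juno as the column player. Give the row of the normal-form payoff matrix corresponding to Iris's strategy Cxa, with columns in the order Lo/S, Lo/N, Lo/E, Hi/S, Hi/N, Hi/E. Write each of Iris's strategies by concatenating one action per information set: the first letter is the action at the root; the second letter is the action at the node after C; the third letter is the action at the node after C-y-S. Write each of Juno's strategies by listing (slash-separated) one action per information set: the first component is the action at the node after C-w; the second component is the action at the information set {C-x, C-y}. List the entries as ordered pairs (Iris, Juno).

(4,6) (3,1) (1,6) (4,6) (3,1) (1,6)

vs Lo/S: Iris plays C → Iris plays x at [C] → Juno plays S at [C-x] → (4, 6)
vs Lo/N: Iris plays C → Iris plays x at [C] → Juno plays N at [C-x] → (3, 1)
vs Lo/E: Iris plays C → Iris plays x at [C] → Juno plays E at [C-x] → (1, 6)
vs Hi/S: Iris plays C → Iris plays x at [C] → Juno plays S at [C-x] → (4, 6)
vs Hi/N: Iris plays C → Iris plays x at [C] → Juno plays N at [C-x] → (3, 1)
vs Hi/E: Iris plays C → Iris plays x at [C] → Juno plays E at [C-x] → (1, 6)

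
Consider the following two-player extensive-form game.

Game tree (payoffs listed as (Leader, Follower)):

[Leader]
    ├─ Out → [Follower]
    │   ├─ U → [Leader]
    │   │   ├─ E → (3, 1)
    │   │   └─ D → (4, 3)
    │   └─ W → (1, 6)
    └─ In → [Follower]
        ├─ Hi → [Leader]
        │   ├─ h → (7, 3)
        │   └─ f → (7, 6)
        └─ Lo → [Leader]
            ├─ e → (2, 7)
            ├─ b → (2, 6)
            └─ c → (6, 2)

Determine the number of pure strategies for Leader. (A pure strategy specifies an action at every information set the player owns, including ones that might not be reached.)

Leader owns the root with actions {Out, In} — two choices.
Leader owns the node after Out-U with actions {E, D} — two choices.
Leader owns the node after In-Hi with actions {h, f} — two choices.
Leader owns the node after In-Lo with actions {e, b, c} — three choices.
A pure strategy fixes one action at each information set independently, so the count is the product 2 × 2 × 2 × 3 = 24.
(For reference, Follower has 4 pure strategies, giving a 24×4 normal-form matrix.)

24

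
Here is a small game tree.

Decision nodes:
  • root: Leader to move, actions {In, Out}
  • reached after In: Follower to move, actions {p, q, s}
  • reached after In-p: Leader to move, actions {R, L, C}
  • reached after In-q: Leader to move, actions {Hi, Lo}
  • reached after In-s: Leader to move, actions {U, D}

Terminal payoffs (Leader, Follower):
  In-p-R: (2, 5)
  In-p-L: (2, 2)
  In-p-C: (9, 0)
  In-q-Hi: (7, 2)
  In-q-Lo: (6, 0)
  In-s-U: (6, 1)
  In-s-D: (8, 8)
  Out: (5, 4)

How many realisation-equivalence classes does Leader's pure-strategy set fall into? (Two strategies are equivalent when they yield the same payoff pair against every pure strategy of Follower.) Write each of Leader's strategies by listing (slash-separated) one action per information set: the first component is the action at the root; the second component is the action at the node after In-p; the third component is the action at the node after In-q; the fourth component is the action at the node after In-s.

Leader has 24 pure strategies: In/R/Hi/U, In/R/Hi/D, In/R/Lo/U, In/R/Lo/D, In/L/Hi/U, In/L/Hi/D, In/L/Lo/U, In/L/Lo/D, In/C/Hi/U, In/C/Hi/D, In/C/Lo/U, In/C/Lo/D, Out/R/Hi/U, Out/R/Hi/D, Out/R/Lo/U, Out/R/Lo/D, Out/L/Hi/U, Out/L/Hi/D, Out/L/Lo/U, Out/L/Lo/D, Out/C/Hi/U, Out/C/Hi/D, Out/C/Lo/U, Out/C/Lo/D. Columns: p, q, s.
{In/R/Hi/U} → row (2,5) (7,2) (6,1)
{In/R/Hi/D} → row (2,5) (7,2) (8,8)
{In/R/Lo/U} → row (2,5) (6,0) (6,1)
{In/R/Lo/D} → row (2,5) (6,0) (8,8)
{In/L/Hi/U} → row (2,2) (7,2) (6,1)
{In/L/Hi/D} → row (2,2) (7,2) (8,8)
{In/L/Lo/U} → row (2,2) (6,0) (6,1)
{In/L/Lo/D} → row (2,2) (6,0) (8,8)
{In/C/Hi/U} → row (9,0) (7,2) (6,1)
{In/C/Hi/D} → row (9,0) (7,2) (8,8)
{In/C/Lo/U} → row (9,0) (6,0) (6,1)
{In/C/Lo/D} → row (9,0) (6,0) (8,8)
{Out/R/Hi/U, Out/R/Hi/D, Out/R/Lo/U, Out/R/Lo/D, Out/L/Hi/U, Out/L/Hi/D, Out/L/Lo/U, Out/L/Lo/D, Out/C/Hi/U, Out/C/Hi/D, Out/C/Lo/U, Out/C/Lo/D} → row (5,4) (5,4) (5,4)
That's 13 distinct rows out of 24 strategies.

13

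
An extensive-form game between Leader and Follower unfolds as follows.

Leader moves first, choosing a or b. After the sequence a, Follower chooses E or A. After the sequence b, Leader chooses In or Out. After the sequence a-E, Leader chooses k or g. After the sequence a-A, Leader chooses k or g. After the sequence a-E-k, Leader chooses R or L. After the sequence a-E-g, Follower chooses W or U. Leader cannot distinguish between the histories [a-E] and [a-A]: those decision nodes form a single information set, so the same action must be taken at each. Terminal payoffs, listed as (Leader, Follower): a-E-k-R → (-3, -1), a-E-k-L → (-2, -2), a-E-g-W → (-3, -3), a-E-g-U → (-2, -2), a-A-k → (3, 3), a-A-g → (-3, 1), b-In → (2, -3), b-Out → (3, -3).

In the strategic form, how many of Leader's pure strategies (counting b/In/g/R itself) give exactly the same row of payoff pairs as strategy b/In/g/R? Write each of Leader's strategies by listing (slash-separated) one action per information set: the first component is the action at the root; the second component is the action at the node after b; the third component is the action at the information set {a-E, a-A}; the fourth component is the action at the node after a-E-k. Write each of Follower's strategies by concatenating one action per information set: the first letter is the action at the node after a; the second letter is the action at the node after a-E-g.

Row for b/In/g/R (columns EW, EU, AW, AU): (2,-3) (2,-3) (2,-3) (2,-3).
Under b/In/g/R, Leader's choice at the information set {a-E, a-A} and at the node after a-E-k can never be reached regardless of what Follower does, so varying those choices leaves every outcome unchanged.
Holding the reachable choices fixed and varying the unreachable ones freely already gives 2 × 2 = 4 equivalent strategies.
No other strategy reproduces this row, so those 4 are the full class: b/In/k/R, b/In/k/L, b/In/g/R, b/In/g/L.

4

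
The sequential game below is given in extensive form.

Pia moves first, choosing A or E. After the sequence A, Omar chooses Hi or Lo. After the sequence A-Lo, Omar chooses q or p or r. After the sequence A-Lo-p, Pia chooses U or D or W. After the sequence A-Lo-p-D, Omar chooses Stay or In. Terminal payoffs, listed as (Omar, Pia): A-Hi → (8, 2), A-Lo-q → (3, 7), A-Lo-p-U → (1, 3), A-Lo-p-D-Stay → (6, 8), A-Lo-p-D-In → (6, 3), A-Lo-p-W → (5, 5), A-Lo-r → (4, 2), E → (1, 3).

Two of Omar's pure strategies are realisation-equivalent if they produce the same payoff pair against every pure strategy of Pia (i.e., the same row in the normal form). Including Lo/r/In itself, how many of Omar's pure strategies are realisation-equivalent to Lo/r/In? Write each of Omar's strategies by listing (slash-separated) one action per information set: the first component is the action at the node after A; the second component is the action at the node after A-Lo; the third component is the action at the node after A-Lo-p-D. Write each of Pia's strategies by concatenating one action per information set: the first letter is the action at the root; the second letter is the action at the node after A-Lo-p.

2

Row for Lo/r/In (columns AU, AD, AW, EU, ED, EW): (4,2) (4,2) (4,2) (1,3) (1,3) (1,3).
Under Lo/r/In, Omar's choice at the node after A-Lo-p-D can never be reached regardless of what Pia does, so varying those choices leaves every outcome unchanged.
Holding the reachable choices fixed and varying the unreachable one freely already gives 2 equivalent strategies.
No other strategy reproduces this row, so those 2 are the full class: Lo/r/Stay, Lo/r/In.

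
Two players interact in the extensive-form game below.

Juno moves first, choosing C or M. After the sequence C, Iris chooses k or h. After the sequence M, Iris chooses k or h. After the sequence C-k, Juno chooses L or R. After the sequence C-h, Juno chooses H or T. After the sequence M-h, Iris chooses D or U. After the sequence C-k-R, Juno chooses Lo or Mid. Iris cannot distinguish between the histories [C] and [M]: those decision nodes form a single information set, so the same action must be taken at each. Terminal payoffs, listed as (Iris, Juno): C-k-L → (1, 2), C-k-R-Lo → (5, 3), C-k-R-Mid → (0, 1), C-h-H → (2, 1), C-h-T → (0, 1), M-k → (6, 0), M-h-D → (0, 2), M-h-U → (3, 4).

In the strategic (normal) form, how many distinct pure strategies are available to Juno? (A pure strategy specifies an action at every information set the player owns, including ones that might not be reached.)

Juno owns the root with actions {C, M} — two choices.
Juno owns the node after C-k with actions {L, R} — two choices.
Juno owns the node after C-h with actions {H, T} — two choices.
Juno owns the node after C-k-R with actions {Lo, Mid} — two choices.
A pure strategy fixes one action at each information set independently, so the count is the product 2 × 2 × 2 × 2 = 16.

16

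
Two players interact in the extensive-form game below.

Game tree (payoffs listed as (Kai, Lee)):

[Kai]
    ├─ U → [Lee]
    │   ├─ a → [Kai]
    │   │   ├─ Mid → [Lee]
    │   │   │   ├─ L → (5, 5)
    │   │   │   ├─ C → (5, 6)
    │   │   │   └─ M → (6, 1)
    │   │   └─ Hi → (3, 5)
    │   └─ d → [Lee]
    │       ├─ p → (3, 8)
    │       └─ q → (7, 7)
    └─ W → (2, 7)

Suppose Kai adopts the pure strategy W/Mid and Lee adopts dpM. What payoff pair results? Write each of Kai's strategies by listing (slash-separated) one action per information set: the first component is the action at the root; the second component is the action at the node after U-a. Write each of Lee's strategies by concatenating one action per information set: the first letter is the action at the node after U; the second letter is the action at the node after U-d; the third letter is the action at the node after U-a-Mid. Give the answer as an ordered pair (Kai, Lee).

Trace the play path from the root:
  Kai plays W
→ terminal payoff (2, 7).
(Kai's choice at the node after U-a is never reached on this path, so it doesn't affect the outcome.)

(2, 7)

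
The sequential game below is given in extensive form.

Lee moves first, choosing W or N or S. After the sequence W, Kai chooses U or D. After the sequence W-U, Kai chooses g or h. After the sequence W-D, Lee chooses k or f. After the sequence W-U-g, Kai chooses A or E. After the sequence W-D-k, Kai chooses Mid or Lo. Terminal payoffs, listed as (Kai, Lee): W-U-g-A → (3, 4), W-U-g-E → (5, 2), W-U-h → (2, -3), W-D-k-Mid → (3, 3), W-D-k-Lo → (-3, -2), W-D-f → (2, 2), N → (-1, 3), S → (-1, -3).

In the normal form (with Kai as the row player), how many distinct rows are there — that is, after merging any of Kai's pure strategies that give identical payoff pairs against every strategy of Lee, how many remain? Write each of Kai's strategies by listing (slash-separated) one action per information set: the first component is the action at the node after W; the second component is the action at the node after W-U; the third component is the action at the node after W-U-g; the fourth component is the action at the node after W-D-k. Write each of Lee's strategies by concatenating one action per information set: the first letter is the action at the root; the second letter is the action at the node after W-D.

5

Kai has 16 pure strategies: U/g/A/Mid, U/g/A/Lo, U/g/E/Mid, U/g/E/Lo, U/h/A/Mid, U/h/A/Lo, U/h/E/Mid, U/h/E/Lo, D/g/A/Mid, D/g/A/Lo, D/g/E/Mid, D/g/E/Lo, D/h/A/Mid, D/h/A/Lo, D/h/E/Mid, D/h/E/Lo. Columns: Wk, Wf, Nk, Nf, Sk, Sf.
{U/g/A/Mid, U/g/A/Lo} → row (3,4) (3,4) (-1,3) (-1,3) (-1,-3) (-1,-3)
{U/g/E/Mid, U/g/E/Lo} → row (5,2) (5,2) (-1,3) (-1,3) (-1,-3) (-1,-3)
{U/h/A/Mid, U/h/A/Lo, U/h/E/Mid, U/h/E/Lo} → row (2,-3) (2,-3) (-1,3) (-1,3) (-1,-3) (-1,-3)
{D/g/A/Mid, D/g/E/Mid, D/h/A/Mid, D/h/E/Mid} → row (3,3) (2,2) (-1,3) (-1,3) (-1,-3) (-1,-3)
{D/g/A/Lo, D/g/E/Lo, D/h/A/Lo, D/h/E/Lo} → row (-3,-2) (2,2) (-1,3) (-1,3) (-1,-3) (-1,-3)
That's 5 distinct rows out of 16 strategies.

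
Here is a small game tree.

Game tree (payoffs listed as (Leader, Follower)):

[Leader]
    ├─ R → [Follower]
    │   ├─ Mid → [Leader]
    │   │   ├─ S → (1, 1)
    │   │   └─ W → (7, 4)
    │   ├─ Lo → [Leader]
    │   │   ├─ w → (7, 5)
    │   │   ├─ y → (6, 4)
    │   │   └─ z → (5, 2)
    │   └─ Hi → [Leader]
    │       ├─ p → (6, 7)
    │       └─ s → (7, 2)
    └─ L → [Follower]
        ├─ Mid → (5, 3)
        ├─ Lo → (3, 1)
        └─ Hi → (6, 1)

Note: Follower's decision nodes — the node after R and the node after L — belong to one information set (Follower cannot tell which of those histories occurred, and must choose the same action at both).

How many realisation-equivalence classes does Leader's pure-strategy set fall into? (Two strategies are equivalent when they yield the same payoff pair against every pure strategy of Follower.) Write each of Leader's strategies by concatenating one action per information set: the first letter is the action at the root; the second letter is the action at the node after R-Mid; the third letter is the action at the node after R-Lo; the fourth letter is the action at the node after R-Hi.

13

Leader has 24 pure strategies: RSwp, RSws, RSyp, RSys, RSzp, RSzs, RWwp, RWws, RWyp, RWys, RWzp, RWzs, LSwp, LSws, LSyp, LSys, LSzp, LSzs, LWwp, LWws, LWyp, LWys, LWzp, LWzs. Columns: Mid, Lo, Hi.
{RSwp} → row (1,1) (7,5) (6,7)
{RSws} → row (1,1) (7,5) (7,2)
{RSyp} → row (1,1) (6,4) (6,7)
{RSys} → row (1,1) (6,4) (7,2)
{RSzp} → row (1,1) (5,2) (6,7)
{RSzs} → row (1,1) (5,2) (7,2)
{RWwp} → row (7,4) (7,5) (6,7)
{RWws} → row (7,4) (7,5) (7,2)
{RWyp} → row (7,4) (6,4) (6,7)
{RWys} → row (7,4) (6,4) (7,2)
{RWzp} → row (7,4) (5,2) (6,7)
{RWzs} → row (7,4) (5,2) (7,2)
{LSwp, LSws, LSyp, LSys, LSzp, LSzs, LWwp, LWws, LWyp, LWys, LWzp, LWzs} → row (5,3) (3,1) (6,1)
That's 13 distinct rows out of 24 strategies.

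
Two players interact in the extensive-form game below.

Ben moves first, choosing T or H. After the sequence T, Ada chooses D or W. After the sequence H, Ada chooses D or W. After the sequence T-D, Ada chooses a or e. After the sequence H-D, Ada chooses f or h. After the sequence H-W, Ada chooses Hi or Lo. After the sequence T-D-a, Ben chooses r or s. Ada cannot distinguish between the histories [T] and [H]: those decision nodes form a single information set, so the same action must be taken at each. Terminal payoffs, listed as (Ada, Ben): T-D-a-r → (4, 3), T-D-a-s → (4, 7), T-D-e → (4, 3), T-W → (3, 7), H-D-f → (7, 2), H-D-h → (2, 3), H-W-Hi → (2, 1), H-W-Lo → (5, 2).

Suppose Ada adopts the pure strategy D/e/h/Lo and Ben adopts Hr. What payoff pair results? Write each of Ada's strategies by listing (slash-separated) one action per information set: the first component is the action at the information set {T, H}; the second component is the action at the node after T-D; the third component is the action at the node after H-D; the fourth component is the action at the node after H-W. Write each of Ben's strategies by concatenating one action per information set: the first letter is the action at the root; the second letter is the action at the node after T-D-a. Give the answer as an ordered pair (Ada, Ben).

Trace the play path from the root:
  Ben plays H
  Ada plays D at [H]
  Ada plays h at [H-D]
→ terminal payoff (2, 3).
(Ada's choice at the node after T-D is never reached on this path, so it doesn't affect the outcome.)

(2, 3)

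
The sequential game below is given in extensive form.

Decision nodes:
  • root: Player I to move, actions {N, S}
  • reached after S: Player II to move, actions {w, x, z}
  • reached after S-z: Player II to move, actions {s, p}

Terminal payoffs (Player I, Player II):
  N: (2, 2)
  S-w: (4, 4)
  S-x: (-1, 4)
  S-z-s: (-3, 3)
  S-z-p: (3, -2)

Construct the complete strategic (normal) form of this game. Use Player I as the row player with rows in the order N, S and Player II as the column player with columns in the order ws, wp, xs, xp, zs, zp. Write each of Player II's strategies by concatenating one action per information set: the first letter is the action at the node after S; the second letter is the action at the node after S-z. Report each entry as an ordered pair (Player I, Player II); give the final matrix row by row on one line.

N: (2,2) (2,2) (2,2) (2,2) (2,2) (2,2) | S: (4,4) (4,4) (-1,4) (-1,4) (-3,3) (3,-2)

Row N: ws→(2,2), wp→(2,2), xs→(2,2), xp→(2,2), zs→(2,2), zp→(2,2)
Row S: ws→(4,4), wp→(4,4), xs→(-1,4), xp→(-1,4), zs→(-3,3), zp→(3,-2)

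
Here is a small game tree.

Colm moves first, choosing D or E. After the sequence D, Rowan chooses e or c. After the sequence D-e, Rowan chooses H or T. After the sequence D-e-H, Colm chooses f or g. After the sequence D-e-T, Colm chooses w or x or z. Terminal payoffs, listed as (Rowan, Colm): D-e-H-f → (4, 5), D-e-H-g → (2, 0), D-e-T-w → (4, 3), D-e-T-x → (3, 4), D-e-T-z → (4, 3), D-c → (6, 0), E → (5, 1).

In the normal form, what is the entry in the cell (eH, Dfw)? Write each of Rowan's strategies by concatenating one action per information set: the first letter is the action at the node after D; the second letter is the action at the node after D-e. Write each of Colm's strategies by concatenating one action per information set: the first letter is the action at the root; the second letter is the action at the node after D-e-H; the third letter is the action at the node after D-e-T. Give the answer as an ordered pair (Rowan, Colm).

(4, 5)

Trace the play path from the root:
  Colm plays D
  Rowan plays e at [D]
  Rowan plays H at [D-e]
  Colm plays f at [D-e-H]
→ terminal payoff (4, 5).
(Colm's choice at the node after D-e-T is never reached on this path, so it doesn't affect the outcome.)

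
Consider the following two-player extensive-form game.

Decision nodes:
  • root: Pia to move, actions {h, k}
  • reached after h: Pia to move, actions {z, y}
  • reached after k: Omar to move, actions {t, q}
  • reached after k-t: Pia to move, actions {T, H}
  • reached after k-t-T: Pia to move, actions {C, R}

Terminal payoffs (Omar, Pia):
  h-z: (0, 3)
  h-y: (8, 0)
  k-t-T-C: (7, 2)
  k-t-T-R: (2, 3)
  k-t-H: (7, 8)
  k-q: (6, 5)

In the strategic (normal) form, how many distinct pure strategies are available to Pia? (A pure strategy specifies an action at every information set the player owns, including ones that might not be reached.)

Pia owns the root with actions {h, k} — two choices.
Pia owns the node after h with actions {z, y} — two choices.
Pia owns the node after k-t with actions {T, H} — two choices.
Pia owns the node after k-t-T with actions {C, R} — two choices.
A pure strategy fixes one action at each information set independently, so the count is the product 2 × 2 × 2 × 2 = 16.
(For reference, Omar has 2 pure strategies, giving a 16×2 normal-form matrix.)

16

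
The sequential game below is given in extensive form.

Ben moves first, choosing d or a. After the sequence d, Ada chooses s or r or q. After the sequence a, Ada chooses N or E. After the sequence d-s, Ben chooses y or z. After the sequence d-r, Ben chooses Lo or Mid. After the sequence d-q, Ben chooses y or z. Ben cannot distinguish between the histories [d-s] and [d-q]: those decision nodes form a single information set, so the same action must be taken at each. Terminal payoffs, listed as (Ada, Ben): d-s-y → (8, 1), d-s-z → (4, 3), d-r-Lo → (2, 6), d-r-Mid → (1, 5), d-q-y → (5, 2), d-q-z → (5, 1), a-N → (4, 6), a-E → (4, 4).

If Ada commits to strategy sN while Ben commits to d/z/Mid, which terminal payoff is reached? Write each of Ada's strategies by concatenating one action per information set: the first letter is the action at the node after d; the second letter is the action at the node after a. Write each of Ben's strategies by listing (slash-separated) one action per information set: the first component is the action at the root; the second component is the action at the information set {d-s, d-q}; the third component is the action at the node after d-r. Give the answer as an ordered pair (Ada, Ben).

(4, 3)

Trace the play path from the root:
  Ben plays d
  Ada plays s at [d]
  Ben plays z at [d-s]
→ terminal payoff (4, 3).
(Ada's choice at the node after a is never reached on this path, so it doesn't affect the outcome.)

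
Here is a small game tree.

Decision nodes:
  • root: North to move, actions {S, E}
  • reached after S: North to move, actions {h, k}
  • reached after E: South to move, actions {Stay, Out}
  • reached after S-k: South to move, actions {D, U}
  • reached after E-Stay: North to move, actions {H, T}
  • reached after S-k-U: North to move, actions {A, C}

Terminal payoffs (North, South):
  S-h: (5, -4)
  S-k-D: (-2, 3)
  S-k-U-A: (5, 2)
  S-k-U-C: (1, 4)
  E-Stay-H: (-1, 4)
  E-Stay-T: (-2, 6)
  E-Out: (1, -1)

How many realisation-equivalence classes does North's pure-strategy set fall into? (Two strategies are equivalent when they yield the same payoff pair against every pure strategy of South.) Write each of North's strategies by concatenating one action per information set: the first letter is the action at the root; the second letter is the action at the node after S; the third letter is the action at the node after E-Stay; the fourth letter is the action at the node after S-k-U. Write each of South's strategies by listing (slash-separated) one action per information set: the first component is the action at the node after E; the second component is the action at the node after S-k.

5

North has 16 pure strategies: ShHA, ShHC, ShTA, ShTC, SkHA, SkHC, SkTA, SkTC, EhHA, EhHC, EhTA, EhTC, EkHA, EkHC, EkTA, EkTC. Columns: Stay/D, Stay/U, Out/D, Out/U.
{ShHA, ShHC, ShTA, ShTC} → row (5,-4) (5,-4) (5,-4) (5,-4)
{SkHA, SkTA} → row (-2,3) (5,2) (-2,3) (5,2)
{SkHC, SkTC} → row (-2,3) (1,4) (-2,3) (1,4)
{EhHA, EhHC, EkHA, EkHC} → row (-1,4) (-1,4) (1,-1) (1,-1)
{EhTA, EhTC, EkTA, EkTC} → row (-2,6) (-2,6) (1,-1) (1,-1)
That's 5 distinct rows out of 16 strategies.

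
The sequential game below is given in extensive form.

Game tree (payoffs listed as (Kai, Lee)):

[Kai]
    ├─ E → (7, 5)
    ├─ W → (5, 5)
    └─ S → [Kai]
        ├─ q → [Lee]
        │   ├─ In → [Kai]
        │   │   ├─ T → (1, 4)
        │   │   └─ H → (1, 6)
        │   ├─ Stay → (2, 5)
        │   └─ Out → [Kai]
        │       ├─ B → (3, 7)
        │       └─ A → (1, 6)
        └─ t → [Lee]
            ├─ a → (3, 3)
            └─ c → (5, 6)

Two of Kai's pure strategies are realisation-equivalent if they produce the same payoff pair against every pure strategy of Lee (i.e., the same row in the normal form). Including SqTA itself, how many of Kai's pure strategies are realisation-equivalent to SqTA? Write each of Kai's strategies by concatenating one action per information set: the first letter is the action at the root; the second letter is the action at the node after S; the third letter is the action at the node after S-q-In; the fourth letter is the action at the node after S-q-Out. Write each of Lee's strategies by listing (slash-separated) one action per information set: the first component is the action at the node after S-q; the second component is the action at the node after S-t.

Row for SqTA (columns In/a, In/c, Stay/a, Stay/c, Out/a, Out/c): (1,4) (1,4) (2,5) (2,5) (1,6) (1,6).
Every one of Kai's information sets is on the play path for some reply by Lee when Kai follows SqTA.
Changing the action at any of them therefore changes at least one column, so only SqTA itself gives this row.

1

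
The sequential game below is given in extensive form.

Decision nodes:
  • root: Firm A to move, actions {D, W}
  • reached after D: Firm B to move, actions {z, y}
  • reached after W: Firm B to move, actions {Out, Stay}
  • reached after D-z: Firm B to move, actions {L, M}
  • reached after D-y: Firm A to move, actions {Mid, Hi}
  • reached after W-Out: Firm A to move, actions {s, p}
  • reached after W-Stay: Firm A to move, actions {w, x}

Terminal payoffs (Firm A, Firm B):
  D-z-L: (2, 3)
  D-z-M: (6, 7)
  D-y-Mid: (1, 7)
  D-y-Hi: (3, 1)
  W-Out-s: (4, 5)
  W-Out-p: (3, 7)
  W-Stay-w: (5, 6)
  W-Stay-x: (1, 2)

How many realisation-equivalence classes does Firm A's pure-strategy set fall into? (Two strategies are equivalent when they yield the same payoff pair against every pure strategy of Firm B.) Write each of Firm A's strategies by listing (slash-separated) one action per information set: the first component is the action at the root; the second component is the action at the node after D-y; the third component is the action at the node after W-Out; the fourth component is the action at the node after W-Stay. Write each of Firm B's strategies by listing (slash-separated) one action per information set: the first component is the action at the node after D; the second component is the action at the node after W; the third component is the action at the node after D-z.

6

Firm A has 16 pure strategies: D/Mid/s/w, D/Mid/s/x, D/Mid/p/w, D/Mid/p/x, D/Hi/s/w, D/Hi/s/x, D/Hi/p/w, D/Hi/p/x, W/Mid/s/w, W/Mid/s/x, W/Mid/p/w, W/Mid/p/x, W/Hi/s/w, W/Hi/s/x, W/Hi/p/w, W/Hi/p/x. Columns: z/Out/L, z/Out/M, z/Stay/L, z/Stay/M, y/Out/L, y/Out/M, y/Stay/L, y/Stay/M.
{D/Mid/s/w, D/Mid/s/x, D/Mid/p/w, D/Mid/p/x} → row (2,3) (6,7) (2,3) (6,7) (1,7) (1,7) (1,7) (1,7)
{D/Hi/s/w, D/Hi/s/x, D/Hi/p/w, D/Hi/p/x} → row (2,3) (6,7) (2,3) (6,7) (3,1) (3,1) (3,1) (3,1)
{W/Mid/s/w, W/Hi/s/w} → row (4,5) (4,5) (5,6) (5,6) (4,5) (4,5) (5,6) (5,6)
{W/Mid/s/x, W/Hi/s/x} → row (4,5) (4,5) (1,2) (1,2) (4,5) (4,5) (1,2) (1,2)
{W/Mid/p/w, W/Hi/p/w} → row (3,7) (3,7) (5,6) (5,6) (3,7) (3,7) (5,6) (5,6)
{W/Mid/p/x, W/Hi/p/x} → row (3,7) (3,7) (1,2) (1,2) (3,7) (3,7) (1,2) (1,2)
That's 6 distinct rows out of 16 strategies.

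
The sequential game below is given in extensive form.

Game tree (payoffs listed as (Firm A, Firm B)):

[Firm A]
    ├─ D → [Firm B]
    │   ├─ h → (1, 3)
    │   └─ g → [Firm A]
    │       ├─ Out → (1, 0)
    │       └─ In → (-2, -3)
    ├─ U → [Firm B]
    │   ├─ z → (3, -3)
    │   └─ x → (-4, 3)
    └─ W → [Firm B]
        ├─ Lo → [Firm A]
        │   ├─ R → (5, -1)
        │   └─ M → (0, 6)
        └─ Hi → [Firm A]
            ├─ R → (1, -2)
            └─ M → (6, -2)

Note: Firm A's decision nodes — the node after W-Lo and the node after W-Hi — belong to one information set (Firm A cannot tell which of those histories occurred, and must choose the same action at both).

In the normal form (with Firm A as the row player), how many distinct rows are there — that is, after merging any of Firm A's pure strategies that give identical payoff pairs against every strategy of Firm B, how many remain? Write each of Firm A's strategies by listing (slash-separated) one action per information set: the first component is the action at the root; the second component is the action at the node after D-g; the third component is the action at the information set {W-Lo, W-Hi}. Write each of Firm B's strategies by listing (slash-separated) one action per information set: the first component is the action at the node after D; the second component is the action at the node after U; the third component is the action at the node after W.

Firm A has 12 pure strategies: D/Out/R, D/Out/M, D/In/R, D/In/M, U/Out/R, U/Out/M, U/In/R, U/In/M, W/Out/R, W/Out/M, W/In/R, W/In/M. Columns: h/z/Lo, h/z/Hi, h/x/Lo, h/x/Hi, g/z/Lo, g/z/Hi, g/x/Lo, g/x/Hi.
{D/Out/R, D/Out/M} → row (1,3) (1,3) (1,3) (1,3) (1,0) (1,0) (1,0) (1,0)
{D/In/R, D/In/M} → row (1,3) (1,3) (1,3) (1,3) (-2,-3) (-2,-3) (-2,-3) (-2,-3)
{U/Out/R, U/Out/M, U/In/R, U/In/M} → row (3,-3) (3,-3) (-4,3) (-4,3) (3,-3) (3,-3) (-4,3) (-4,3)
{W/Out/R, W/In/R} → row (5,-1) (1,-2) (5,-1) (1,-2) (5,-1) (1,-2) (5,-1) (1,-2)
{W/Out/M, W/In/M} → row (0,6) (6,-2) (0,6) (6,-2) (0,6) (6,-2) (0,6) (6,-2)
That's 5 distinct rows out of 12 strategies.

5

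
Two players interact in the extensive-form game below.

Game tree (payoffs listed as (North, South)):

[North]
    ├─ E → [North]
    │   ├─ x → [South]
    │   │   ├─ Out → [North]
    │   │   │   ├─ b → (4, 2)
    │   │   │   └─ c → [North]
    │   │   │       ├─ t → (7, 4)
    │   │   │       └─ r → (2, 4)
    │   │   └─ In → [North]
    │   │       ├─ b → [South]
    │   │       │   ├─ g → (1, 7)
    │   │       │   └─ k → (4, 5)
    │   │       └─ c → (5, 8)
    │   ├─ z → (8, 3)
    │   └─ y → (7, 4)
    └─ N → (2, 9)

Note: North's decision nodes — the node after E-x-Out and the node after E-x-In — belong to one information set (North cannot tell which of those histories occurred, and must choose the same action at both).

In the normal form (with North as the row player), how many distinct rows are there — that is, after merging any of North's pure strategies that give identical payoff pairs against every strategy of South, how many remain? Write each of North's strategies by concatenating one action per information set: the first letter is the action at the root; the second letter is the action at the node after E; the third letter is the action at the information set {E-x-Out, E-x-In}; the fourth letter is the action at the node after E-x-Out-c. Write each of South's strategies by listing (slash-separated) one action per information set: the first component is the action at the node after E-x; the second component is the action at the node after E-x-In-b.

North has 24 pure strategies: Exbt, Exbr, Exct, Excr, Ezbt, Ezbr, Ezct, Ezcr, Eybt, Eybr, Eyct, Eycr, Nxbt, Nxbr, Nxct, Nxcr, Nzbt, Nzbr, Nzct, Nzcr, Nybt, Nybr, Nyct, Nycr. Columns: Out/g, Out/k, In/g, In/k.
{Exbt, Exbr} → row (4,2) (4,2) (1,7) (4,5)
{Exct} → row (7,4) (7,4) (5,8) (5,8)
{Excr} → row (2,4) (2,4) (5,8) (5,8)
{Ezbt, Ezbr, Ezct, Ezcr} → row (8,3) (8,3) (8,3) (8,3)
{Eybt, Eybr, Eyct, Eycr} → row (7,4) (7,4) (7,4) (7,4)
{Nxbt, Nxbr, Nxct, Nxcr, Nzbt, Nzbr, Nzct, Nzcr, Nybt, Nybr, Nyct, Nycr} → row (2,9) (2,9) (2,9) (2,9)
That's 6 distinct rows out of 24 strategies.

6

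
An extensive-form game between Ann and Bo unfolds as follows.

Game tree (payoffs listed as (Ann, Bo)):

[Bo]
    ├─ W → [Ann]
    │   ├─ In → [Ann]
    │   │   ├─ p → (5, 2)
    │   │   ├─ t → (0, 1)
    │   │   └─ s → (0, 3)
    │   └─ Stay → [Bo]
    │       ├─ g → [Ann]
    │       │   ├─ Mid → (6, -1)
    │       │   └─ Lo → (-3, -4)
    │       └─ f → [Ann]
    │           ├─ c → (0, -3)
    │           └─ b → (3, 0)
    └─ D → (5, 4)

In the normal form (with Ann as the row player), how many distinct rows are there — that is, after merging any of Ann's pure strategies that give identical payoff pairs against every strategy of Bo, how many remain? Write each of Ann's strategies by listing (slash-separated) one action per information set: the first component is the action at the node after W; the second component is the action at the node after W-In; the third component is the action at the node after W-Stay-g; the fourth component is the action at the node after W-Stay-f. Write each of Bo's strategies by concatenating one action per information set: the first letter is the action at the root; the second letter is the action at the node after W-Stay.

Ann has 24 pure strategies: In/p/Mid/c, In/p/Mid/b, In/p/Lo/c, In/p/Lo/b, In/t/Mid/c, In/t/Mid/b, In/t/Lo/c, In/t/Lo/b, In/s/Mid/c, In/s/Mid/b, In/s/Lo/c, In/s/Lo/b, Stay/p/Mid/c, Stay/p/Mid/b, Stay/p/Lo/c, Stay/p/Lo/b, Stay/t/Mid/c, Stay/t/Mid/b, Stay/t/Lo/c, Stay/t/Lo/b, Stay/s/Mid/c, Stay/s/Mid/b, Stay/s/Lo/c, Stay/s/Lo/b. Columns: Wg, Wf, Dg, Df.
{In/p/Mid/c, In/p/Mid/b, In/p/Lo/c, In/p/Lo/b} → row (5,2) (5,2) (5,4) (5,4)
{In/t/Mid/c, In/t/Mid/b, In/t/Lo/c, In/t/Lo/b} → row (0,1) (0,1) (5,4) (5,4)
{In/s/Mid/c, In/s/Mid/b, In/s/Lo/c, In/s/Lo/b} → row (0,3) (0,3) (5,4) (5,4)
{Stay/p/Mid/c, Stay/t/Mid/c, Stay/s/Mid/c} → row (6,-1) (0,-3) (5,4) (5,4)
{Stay/p/Mid/b, Stay/t/Mid/b, Stay/s/Mid/b} → row (6,-1) (3,0) (5,4) (5,4)
{Stay/p/Lo/c, Stay/t/Lo/c, Stay/s/Lo/c} → row (-3,-4) (0,-3) (5,4) (5,4)
{Stay/p/Lo/b, Stay/t/Lo/b, Stay/s/Lo/b} → row (-3,-4) (3,0) (5,4) (5,4)
That's 7 distinct rows out of 24 strategies.

7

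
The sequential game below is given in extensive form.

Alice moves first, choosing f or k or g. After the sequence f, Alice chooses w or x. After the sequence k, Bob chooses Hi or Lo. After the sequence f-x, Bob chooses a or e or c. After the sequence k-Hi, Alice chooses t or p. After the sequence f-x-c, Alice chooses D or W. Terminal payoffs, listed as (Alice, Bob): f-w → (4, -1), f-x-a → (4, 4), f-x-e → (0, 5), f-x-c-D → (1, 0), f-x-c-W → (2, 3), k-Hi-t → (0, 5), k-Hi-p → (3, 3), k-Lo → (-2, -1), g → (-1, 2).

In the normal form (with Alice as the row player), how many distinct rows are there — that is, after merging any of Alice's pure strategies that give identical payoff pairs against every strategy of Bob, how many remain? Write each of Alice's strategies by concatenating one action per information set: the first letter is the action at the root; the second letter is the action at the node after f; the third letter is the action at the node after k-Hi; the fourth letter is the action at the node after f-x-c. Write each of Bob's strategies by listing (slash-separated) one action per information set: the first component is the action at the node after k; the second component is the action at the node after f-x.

6

Alice has 24 pure strategies: fwtD, fwtW, fwpD, fwpW, fxtD, fxtW, fxpD, fxpW, kwtD, kwtW, kwpD, kwpW, kxtD, kxtW, kxpD, kxpW, gwtD, gwtW, gwpD, gwpW, gxtD, gxtW, gxpD, gxpW. Columns: Hi/a, Hi/e, Hi/c, Lo/a, Lo/e, Lo/c.
{fwtD, fwtW, fwpD, fwpW} → row (4,-1) (4,-1) (4,-1) (4,-1) (4,-1) (4,-1)
{fxtD, fxpD} → row (4,4) (0,5) (1,0) (4,4) (0,5) (1,0)
{fxtW, fxpW} → row (4,4) (0,5) (2,3) (4,4) (0,5) (2,3)
{kwtD, kwtW, kxtD, kxtW} → row (0,5) (0,5) (0,5) (-2,-1) (-2,-1) (-2,-1)
{kwpD, kwpW, kxpD, kxpW} → row (3,3) (3,3) (3,3) (-2,-1) (-2,-1) (-2,-1)
{gwtD, gwtW, gwpD, gwpW, gxtD, gxtW, gxpD, gxpW} → row (-1,2) (-1,2) (-1,2) (-1,2) (-1,2) (-1,2)
That's 6 distinct rows out of 24 strategies.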